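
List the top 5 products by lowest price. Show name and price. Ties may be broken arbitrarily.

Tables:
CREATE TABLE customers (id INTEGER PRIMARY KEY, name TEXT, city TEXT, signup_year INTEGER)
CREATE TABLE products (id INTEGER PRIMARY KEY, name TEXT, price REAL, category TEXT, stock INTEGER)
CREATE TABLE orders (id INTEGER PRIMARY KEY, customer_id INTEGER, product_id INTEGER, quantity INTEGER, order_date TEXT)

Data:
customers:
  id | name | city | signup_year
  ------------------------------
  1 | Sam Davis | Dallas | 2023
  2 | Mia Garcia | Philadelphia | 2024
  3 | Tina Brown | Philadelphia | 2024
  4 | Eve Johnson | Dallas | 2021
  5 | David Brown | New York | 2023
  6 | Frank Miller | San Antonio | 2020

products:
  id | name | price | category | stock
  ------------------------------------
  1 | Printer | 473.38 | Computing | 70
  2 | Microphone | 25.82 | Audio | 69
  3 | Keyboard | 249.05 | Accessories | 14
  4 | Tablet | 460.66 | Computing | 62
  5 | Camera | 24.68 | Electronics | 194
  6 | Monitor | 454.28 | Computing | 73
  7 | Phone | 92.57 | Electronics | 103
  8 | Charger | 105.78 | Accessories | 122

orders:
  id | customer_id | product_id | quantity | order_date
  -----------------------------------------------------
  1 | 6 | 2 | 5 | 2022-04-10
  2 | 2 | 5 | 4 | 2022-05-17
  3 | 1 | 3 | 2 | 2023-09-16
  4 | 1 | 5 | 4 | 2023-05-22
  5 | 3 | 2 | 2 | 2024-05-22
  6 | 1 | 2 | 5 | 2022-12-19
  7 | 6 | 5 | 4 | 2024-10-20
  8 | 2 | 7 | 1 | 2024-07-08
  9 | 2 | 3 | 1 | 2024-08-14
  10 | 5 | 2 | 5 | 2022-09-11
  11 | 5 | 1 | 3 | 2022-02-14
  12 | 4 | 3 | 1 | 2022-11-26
SELECT name, price FROM products ORDER BY price ASC LIMIT 5

Execution result:
name | price
Camera | 24.68
Microphone | 25.82
Phone | 92.57
Charger | 105.78
Keyboard | 249.05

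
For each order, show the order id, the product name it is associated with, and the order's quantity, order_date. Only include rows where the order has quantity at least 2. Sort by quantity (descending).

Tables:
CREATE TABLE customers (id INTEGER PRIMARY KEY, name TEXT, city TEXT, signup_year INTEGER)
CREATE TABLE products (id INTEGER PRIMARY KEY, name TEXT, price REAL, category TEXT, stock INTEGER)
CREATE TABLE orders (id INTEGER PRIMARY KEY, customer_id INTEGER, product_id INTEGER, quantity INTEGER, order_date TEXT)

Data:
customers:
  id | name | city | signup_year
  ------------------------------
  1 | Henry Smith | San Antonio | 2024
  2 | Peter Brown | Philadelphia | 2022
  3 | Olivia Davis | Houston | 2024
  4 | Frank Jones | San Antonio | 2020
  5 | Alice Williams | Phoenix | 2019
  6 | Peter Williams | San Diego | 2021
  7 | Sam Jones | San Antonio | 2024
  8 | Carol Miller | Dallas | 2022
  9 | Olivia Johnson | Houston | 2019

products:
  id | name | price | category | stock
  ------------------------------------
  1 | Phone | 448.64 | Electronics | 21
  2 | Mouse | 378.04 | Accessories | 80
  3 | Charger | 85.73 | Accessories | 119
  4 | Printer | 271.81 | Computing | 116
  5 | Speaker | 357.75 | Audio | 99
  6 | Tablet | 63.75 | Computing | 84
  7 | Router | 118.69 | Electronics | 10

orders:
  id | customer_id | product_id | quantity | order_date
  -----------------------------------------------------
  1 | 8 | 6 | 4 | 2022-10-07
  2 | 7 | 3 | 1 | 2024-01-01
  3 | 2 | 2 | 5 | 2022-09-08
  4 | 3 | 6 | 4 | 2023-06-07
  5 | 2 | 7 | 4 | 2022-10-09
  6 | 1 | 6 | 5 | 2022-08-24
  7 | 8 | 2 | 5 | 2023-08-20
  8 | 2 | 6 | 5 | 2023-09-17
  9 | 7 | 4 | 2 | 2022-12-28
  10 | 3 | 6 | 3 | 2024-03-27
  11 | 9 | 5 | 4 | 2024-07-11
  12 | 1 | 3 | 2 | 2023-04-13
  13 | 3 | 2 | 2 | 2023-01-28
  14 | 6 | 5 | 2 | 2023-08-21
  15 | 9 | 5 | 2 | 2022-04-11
SELECT c.id, p.name AS product, c.quantity, c.order_date FROM orders c JOIN products p ON c.product_id = p.id WHERE c.quantity >= 2 ORDER BY c.quantity DESC

Execution result:
id | product | quantity | order_date
3 | Mouse | 5 | 2022-09-08
6 | Tablet | 5 | 2022-08-24
7 | Mouse | 5 | 2023-08-20
8 | Tablet | 5 | 2023-09-17
1 | Tablet | 4 | 2022-10-07
4 | Tablet | 4 | 2023-06-07
5 | Router | 4 | 2022-10-09
11 | Speaker | 4 | 2024-07-11
10 | Tablet | 3 | 2024-03-27
9 | Printer | 2 | 2022-12-28
12 | Charger | 2 | 2023-04-13
13 | Mouse | 2 | 2023-01-28
14 | Speaker | 2 | 2023-08-21
15 | Speaker | 2 | 2022-04-11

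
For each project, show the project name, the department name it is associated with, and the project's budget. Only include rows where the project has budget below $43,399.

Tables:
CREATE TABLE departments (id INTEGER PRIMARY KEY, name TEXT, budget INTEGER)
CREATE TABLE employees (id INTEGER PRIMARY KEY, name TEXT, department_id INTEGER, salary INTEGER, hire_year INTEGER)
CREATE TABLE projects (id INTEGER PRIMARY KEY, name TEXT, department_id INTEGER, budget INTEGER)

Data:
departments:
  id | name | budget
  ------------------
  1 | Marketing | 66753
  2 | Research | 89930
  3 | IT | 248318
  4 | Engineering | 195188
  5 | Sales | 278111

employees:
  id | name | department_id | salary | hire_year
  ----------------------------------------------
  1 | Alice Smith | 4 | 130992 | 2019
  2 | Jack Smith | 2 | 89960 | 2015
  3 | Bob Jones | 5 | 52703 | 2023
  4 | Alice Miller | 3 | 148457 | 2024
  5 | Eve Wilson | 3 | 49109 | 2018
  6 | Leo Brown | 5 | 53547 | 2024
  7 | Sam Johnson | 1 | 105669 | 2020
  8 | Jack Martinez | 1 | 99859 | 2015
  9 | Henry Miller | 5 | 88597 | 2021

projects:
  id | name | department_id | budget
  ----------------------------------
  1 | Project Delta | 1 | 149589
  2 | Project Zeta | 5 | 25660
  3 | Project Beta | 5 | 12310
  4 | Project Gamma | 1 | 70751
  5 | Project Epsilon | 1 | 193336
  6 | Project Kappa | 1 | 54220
SELECT c.name, p.name AS department, c.budget FROM projects c JOIN departments p ON c.department_id = p.id WHERE c.budget < 43399

Execution result:
name | department | budget
Project Zeta | Sales | 25660
Project Beta | Sales | 12310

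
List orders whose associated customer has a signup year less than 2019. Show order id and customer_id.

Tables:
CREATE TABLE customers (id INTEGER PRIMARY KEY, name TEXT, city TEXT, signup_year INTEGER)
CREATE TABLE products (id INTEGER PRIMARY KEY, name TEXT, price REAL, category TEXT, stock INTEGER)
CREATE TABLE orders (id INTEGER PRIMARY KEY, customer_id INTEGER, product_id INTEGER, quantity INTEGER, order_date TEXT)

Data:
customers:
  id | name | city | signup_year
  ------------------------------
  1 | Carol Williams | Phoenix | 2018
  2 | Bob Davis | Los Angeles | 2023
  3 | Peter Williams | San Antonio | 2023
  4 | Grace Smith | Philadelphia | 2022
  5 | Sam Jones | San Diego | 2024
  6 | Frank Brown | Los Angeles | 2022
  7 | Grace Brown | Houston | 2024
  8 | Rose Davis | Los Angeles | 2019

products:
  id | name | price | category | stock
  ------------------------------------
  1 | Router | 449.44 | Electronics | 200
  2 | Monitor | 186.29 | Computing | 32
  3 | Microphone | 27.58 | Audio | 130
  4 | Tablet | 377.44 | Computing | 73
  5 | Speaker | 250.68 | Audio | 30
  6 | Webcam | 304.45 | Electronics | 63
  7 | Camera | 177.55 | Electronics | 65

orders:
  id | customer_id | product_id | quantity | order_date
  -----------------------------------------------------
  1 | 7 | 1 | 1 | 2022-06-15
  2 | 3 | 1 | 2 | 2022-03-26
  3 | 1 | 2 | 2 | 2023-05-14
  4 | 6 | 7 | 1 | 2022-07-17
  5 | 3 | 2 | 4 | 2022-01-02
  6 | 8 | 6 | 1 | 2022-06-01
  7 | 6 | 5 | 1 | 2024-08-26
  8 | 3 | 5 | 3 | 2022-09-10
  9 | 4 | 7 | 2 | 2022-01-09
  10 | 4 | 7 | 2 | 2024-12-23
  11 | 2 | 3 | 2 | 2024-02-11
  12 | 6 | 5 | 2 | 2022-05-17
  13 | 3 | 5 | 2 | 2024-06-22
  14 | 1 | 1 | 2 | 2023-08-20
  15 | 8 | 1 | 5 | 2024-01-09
SELECT id, customer_id FROM orders WHERE customer_id IN (SELECT id FROM customers WHERE signup_year < 2019)

Execution result:
id | customer_id
3 | 1
14 | 1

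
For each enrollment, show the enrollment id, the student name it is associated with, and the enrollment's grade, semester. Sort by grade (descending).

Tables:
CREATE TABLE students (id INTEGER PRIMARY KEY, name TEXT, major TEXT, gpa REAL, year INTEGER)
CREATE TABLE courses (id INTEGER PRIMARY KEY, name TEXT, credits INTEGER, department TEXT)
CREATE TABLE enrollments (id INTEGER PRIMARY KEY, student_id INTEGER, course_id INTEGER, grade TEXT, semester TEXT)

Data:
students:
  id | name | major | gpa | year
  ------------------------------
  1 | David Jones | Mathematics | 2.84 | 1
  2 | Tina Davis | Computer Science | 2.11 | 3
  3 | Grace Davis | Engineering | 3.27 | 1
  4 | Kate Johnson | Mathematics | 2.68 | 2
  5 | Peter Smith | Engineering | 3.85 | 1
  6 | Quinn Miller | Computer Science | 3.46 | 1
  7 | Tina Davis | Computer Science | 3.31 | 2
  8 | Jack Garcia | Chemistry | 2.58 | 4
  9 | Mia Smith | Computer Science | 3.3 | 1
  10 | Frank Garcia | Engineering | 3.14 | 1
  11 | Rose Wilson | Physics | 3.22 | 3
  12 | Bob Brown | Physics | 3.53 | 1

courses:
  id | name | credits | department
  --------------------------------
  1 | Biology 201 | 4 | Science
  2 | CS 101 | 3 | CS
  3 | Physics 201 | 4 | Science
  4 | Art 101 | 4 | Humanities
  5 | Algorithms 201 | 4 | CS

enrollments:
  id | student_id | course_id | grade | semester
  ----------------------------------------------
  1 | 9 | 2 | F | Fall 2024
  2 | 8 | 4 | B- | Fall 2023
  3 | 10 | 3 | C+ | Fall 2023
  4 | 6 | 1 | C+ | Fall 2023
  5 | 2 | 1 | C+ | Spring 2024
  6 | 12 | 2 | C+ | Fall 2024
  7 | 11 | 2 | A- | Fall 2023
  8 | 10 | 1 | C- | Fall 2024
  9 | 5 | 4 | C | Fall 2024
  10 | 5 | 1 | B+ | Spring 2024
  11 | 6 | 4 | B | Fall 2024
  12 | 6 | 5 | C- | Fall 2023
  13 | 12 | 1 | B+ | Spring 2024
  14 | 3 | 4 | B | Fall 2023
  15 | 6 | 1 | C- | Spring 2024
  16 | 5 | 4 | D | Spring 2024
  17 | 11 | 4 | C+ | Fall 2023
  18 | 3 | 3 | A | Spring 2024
SELECT c.id, p.name AS student, c.grade, c.semester FROM enrollments c JOIN students p ON c.student_id = p.id ORDER BY c.grade DESC

Execution result:
id | student | grade | semester
1 | Mia Smith | F | Fall 2024
16 | Peter Smith | D | Spring 2024
8 | Frank Garcia | C- | Fall 2024
12 | Quinn Miller | C- | Fall 2023
15 | Quinn Miller | C- | Spring 2024
3 | Frank Garcia | C+ | Fall 2023
4 | Quinn Miller | C+ | Fall 2023
5 | Tina Davis | C+ | Spring 2024
6 | Bob Brown | C+ | Fall 2024
17 | Rose Wilson | C+ | Fall 2023
9 | Peter Smith | C | Fall 2024
2 | Jack Garcia | B- | Fall 2023
10 | Peter Smith | B+ | Spring 2024
13 | Bob Brown | B+ | Spring 2024
11 | Quinn Miller | B | Fall 2024
14 | Grace Davis | B | Fall 2023
7 | Rose Wilson | A- | Fall 2023
18 | Grace Davis | A | Spring 2024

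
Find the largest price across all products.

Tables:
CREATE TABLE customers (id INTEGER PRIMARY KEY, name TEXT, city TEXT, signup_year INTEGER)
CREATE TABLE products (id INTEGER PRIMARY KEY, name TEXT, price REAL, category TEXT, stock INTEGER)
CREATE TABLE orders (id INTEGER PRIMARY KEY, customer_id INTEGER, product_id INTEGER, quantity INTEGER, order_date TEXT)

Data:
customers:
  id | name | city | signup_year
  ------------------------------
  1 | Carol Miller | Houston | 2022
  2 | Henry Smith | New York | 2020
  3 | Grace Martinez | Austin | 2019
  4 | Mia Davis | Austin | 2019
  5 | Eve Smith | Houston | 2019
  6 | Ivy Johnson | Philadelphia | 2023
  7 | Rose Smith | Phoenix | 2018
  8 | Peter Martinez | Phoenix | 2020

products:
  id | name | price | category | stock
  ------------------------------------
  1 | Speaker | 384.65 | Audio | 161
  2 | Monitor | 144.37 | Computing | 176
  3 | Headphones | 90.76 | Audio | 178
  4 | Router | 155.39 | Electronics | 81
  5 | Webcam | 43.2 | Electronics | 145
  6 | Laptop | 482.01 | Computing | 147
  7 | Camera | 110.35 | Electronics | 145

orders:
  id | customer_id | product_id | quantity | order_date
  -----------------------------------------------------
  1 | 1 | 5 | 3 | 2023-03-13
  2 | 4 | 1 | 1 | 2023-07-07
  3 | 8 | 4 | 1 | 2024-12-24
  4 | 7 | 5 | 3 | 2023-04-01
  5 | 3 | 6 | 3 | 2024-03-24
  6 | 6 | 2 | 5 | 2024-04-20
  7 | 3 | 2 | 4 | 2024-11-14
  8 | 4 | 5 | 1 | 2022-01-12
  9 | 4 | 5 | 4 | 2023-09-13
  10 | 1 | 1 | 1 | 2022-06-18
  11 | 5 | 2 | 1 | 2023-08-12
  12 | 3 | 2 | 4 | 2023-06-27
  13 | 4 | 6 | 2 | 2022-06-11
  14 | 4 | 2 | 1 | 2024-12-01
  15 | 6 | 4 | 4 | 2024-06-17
SELECT MAX(price) FROM products

Execution result:
482.01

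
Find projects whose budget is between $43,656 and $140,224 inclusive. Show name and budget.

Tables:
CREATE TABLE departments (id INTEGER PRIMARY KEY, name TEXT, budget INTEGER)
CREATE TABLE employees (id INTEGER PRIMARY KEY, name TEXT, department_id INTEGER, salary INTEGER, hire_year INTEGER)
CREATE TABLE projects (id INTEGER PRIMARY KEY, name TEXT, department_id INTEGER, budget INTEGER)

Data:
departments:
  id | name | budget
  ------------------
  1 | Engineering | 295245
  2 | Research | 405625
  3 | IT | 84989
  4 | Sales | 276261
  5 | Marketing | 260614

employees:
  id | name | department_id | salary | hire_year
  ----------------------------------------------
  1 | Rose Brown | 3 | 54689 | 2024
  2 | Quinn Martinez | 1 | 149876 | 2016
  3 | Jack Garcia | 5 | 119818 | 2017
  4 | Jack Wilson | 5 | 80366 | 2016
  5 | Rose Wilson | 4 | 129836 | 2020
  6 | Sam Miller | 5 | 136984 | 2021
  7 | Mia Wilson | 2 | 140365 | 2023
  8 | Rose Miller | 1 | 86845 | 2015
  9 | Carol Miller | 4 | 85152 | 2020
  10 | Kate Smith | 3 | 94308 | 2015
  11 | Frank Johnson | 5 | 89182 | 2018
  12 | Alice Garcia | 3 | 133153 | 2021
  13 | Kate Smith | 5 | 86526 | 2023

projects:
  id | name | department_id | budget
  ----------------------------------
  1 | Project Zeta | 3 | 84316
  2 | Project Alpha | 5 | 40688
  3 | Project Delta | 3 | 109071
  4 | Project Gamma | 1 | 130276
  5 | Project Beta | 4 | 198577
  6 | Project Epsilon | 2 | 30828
SELECT name, budget FROM projects WHERE budget BETWEEN 43656 AND 140224

Execution result:
name | budget
Project Zeta | 84316
Project Delta | 109071
Project Gamma | 130276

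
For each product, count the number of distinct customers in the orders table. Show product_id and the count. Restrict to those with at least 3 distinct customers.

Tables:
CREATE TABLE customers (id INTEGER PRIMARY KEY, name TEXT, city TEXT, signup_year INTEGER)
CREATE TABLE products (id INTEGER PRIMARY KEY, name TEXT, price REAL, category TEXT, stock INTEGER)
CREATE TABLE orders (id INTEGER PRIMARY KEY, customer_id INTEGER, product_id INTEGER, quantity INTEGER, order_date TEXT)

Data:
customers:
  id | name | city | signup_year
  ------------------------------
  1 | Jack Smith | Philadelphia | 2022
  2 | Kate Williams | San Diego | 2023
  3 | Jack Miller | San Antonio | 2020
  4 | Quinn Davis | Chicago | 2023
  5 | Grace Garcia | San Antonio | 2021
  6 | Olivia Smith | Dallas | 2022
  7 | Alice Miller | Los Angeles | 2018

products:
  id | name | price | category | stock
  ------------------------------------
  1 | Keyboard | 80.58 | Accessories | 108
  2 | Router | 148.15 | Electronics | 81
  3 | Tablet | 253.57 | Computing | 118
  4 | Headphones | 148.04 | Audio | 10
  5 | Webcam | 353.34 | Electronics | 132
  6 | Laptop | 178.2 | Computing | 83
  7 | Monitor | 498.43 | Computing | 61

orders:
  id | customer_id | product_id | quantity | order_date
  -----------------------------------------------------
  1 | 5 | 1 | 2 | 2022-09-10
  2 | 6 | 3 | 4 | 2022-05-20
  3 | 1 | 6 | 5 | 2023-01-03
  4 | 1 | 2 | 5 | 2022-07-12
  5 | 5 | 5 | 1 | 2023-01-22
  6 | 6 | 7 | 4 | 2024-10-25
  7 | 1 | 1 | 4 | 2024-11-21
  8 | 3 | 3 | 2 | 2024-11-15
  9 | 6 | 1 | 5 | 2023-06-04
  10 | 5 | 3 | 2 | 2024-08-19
SELECT product_id, COUNT(DISTINCT customer_id) AS distinct_customer_count FROM orders GROUP BY product_id HAVING COUNT(DISTINCT customer_id) >= 3

Execution result:
product_id | distinct_customer_count
1 | 3
3 | 3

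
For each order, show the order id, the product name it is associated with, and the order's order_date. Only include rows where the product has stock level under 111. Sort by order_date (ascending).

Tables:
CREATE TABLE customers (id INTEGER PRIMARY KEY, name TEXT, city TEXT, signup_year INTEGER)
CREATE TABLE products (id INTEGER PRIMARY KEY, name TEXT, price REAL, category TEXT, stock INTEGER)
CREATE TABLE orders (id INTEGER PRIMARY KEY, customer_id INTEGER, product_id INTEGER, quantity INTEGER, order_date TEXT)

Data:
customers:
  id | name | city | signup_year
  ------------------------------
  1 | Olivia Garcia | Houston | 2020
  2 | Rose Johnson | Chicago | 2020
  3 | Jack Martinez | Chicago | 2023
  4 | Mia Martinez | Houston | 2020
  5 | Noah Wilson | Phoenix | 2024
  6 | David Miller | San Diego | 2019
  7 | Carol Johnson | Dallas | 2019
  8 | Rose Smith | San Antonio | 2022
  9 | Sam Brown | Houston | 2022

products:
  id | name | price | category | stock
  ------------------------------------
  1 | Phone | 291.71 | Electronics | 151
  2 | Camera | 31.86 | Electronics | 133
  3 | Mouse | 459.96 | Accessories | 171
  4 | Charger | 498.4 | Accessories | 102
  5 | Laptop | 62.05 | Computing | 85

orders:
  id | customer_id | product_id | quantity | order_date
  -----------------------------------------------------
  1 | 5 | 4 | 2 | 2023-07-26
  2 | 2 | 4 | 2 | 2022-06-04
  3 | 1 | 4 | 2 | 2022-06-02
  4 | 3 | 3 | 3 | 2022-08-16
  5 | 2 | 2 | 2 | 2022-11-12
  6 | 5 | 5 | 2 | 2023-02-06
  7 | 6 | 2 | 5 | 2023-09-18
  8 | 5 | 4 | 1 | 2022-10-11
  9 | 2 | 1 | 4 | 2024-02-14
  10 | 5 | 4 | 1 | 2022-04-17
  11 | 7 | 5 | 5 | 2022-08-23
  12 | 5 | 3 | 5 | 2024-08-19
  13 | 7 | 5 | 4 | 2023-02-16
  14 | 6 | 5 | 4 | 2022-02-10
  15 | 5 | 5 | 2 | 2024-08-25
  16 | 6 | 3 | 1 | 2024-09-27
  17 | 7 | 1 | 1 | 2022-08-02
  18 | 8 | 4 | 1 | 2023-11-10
SELECT c.id, p.name AS product, c.order_date FROM orders c JOIN products p ON c.product_id = p.id WHERE p.stock < 111 ORDER BY c.order_date ASC

Execution result:
id | product | order_date
14 | Laptop | 2022-02-10
10 | Charger | 2022-04-17
3 | Charger | 2022-06-02
2 | Charger | 2022-06-04
11 | Laptop | 2022-08-23
8 | Charger | 2022-10-11
6 | Laptop | 2023-02-06
13 | Laptop | 2023-02-16
1 | Charger | 2023-07-26
18 | Charger | 2023-11-10
15 | Laptop | 2024-08-25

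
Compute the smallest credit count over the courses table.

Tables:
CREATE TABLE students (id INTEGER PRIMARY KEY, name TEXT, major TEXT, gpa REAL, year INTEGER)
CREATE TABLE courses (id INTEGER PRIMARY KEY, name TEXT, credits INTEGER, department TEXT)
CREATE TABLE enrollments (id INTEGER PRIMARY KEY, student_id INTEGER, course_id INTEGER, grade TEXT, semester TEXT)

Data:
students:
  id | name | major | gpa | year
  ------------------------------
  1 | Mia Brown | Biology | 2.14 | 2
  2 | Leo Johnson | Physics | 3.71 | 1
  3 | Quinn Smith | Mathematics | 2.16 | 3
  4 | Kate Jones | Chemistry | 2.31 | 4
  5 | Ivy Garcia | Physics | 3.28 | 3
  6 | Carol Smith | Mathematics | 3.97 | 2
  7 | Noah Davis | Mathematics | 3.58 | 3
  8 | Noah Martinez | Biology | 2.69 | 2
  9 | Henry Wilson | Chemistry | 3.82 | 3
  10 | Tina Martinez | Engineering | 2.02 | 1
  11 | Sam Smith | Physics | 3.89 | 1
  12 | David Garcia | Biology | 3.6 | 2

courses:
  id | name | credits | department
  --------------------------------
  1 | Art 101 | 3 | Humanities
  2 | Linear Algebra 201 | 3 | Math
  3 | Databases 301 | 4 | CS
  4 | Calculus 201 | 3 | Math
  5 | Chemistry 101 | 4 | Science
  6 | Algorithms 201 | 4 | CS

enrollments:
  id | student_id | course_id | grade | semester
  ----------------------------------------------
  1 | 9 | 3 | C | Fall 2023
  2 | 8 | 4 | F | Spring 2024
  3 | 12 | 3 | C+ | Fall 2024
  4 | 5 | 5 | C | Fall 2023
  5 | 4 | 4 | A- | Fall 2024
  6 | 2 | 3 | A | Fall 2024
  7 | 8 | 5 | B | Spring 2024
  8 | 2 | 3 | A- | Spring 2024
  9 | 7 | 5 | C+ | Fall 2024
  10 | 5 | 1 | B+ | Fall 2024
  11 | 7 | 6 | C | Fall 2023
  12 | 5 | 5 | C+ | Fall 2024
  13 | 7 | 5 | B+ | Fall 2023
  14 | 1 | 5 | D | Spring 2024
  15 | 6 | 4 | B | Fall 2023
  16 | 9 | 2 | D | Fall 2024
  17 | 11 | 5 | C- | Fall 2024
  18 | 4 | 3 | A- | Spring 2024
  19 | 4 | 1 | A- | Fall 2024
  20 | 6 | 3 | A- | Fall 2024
SELECT MIN(credits) FROM courses

Execution result:
3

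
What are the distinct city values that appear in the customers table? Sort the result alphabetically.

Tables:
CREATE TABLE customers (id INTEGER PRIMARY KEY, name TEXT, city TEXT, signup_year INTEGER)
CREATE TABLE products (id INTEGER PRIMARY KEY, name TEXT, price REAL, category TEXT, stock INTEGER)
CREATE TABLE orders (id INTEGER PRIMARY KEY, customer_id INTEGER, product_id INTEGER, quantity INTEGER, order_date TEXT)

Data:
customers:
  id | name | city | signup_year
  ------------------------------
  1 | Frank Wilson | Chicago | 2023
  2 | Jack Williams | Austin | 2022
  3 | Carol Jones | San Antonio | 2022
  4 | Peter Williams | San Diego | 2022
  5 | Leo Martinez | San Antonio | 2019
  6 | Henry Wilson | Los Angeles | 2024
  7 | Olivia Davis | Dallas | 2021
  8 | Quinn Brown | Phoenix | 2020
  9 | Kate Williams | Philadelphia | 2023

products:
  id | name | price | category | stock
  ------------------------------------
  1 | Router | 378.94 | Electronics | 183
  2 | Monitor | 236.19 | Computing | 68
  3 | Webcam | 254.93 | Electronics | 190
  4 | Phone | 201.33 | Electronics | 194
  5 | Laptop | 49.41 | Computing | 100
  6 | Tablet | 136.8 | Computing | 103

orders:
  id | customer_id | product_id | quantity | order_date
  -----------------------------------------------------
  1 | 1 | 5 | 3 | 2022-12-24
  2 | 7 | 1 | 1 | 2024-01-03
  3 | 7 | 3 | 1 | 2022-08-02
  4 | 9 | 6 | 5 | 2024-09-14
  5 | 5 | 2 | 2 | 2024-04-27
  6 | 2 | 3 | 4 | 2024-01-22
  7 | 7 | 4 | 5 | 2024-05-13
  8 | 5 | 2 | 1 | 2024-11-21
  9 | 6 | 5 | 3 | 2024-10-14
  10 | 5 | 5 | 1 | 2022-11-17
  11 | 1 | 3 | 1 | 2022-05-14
SELECT DISTINCT city FROM customers ORDER BY city

Execution result:
city
Austin
Chicago
Dallas
Los Angeles
Philadelphia
Phoenix
San Antonio
San Diego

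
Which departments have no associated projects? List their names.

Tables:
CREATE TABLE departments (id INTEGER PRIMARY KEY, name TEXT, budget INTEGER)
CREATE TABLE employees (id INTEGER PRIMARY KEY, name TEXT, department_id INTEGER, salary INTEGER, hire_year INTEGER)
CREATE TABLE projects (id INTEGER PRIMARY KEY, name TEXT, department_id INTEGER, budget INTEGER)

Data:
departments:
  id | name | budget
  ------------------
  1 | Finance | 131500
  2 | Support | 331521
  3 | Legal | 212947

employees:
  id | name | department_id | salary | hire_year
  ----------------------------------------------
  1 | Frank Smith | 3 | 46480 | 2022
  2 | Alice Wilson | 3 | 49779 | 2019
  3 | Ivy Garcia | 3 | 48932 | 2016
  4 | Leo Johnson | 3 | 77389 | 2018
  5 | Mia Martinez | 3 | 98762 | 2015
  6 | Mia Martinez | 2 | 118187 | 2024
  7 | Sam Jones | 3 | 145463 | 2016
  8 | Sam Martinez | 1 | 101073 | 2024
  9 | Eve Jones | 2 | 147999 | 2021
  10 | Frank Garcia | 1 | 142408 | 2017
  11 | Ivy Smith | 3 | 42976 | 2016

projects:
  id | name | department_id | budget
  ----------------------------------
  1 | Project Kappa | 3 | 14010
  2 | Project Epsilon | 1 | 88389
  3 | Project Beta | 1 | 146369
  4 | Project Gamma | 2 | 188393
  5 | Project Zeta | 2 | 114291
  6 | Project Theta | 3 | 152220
SELECT p.name FROM departments p LEFT JOIN projects c ON c.department_id = p.id WHERE c.id IS NULL

Execution result:
(no rows)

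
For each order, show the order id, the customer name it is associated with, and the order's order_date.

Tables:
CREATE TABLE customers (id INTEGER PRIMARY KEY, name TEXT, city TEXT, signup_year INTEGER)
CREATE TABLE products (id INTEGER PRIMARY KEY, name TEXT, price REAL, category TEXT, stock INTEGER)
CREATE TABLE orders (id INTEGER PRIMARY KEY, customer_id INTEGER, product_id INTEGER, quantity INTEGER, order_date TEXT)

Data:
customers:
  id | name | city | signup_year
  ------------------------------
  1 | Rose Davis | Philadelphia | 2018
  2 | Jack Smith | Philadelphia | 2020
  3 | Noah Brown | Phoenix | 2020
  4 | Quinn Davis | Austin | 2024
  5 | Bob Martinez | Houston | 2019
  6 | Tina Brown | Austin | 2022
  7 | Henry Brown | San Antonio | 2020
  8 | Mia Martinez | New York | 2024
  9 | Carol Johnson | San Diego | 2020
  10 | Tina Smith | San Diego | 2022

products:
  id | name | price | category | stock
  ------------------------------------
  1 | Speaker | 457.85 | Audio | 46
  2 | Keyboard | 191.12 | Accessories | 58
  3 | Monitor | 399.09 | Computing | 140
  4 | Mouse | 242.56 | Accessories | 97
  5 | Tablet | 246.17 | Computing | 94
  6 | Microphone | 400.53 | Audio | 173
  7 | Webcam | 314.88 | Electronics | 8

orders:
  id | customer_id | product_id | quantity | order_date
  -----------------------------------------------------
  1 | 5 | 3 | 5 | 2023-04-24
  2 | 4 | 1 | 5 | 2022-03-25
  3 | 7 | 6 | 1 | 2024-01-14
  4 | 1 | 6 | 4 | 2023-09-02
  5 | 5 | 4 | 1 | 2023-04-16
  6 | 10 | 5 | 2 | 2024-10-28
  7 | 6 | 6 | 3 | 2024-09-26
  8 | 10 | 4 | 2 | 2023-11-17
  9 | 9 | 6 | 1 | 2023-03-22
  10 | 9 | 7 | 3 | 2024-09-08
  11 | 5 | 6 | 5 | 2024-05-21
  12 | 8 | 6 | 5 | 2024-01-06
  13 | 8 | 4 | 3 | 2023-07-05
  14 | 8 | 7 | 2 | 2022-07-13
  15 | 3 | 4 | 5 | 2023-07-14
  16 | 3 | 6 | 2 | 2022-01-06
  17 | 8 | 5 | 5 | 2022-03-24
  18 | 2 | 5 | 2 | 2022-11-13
SELECT c.id, p.name AS customer, c.order_date FROM orders c JOIN customers p ON c.customer_id = p.id

Execution result:
id | customer | order_date
1 | Bob Martinez | 2023-04-24
2 | Quinn Davis | 2022-03-25
3 | Henry Brown | 2024-01-14
4 | Rose Davis | 2023-09-02
5 | Bob Martinez | 2023-04-16
6 | Tina Smith | 2024-10-28
7 | Tina Brown | 2024-09-26
8 | Tina Smith | 2023-11-17
9 | Carol Johnson | 2023-03-22
10 | Carol Johnson | 2024-09-08
11 | Bob Martinez | 2024-05-21
12 | Mia Martinez | 2024-01-06
13 | Mia Martinez | 2023-07-05
14 | Mia Martinez | 2022-07-13
15 | Noah Brown | 2023-07-14
16 | Noah Brown | 2022-01-06
17 | Mia Martinez | 2022-03-24
18 | Jack Smith | 2022-11-13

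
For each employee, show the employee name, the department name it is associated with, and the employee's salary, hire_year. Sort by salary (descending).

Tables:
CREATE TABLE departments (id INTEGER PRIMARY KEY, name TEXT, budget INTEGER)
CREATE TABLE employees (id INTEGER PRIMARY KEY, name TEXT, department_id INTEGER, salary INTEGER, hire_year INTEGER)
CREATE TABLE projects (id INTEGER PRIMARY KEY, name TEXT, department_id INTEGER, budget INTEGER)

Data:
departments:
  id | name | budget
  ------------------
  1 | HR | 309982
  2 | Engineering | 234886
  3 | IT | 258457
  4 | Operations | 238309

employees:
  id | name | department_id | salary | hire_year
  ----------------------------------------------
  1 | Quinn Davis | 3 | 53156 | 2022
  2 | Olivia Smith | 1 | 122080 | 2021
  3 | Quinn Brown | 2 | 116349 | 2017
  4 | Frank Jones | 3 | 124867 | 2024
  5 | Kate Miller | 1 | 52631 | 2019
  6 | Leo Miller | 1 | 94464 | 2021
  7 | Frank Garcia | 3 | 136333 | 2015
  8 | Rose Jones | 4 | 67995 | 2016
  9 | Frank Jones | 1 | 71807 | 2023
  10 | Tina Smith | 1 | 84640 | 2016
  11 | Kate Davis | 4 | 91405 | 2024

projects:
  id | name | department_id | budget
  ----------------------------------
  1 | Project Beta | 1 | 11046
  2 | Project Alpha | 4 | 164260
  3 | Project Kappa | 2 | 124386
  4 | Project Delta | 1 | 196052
SELECT c.name, p.name AS department, c.salary, c.hire_year FROM employees c JOIN departments p ON c.department_id = p.id ORDER BY c.salary DESC

Execution result:
name | department | salary | hire_year
Frank Garcia | IT | 136333 | 2015
Frank Jones | IT | 124867 | 2024
Olivia Smith | HR | 122080 | 2021
Quinn Brown | Engineering | 116349 | 2017
Leo Miller | HR | 94464 | 2021
Kate Davis | Operations | 91405 | 2024
Tina Smith | HR | 84640 | 2016
Frank Jones | HR | 71807 | 2023
Rose Jones | Operations | 67995 | 2016
Quinn Davis | IT | 53156 | 2022
Kate Miller | HR | 52631 | 2019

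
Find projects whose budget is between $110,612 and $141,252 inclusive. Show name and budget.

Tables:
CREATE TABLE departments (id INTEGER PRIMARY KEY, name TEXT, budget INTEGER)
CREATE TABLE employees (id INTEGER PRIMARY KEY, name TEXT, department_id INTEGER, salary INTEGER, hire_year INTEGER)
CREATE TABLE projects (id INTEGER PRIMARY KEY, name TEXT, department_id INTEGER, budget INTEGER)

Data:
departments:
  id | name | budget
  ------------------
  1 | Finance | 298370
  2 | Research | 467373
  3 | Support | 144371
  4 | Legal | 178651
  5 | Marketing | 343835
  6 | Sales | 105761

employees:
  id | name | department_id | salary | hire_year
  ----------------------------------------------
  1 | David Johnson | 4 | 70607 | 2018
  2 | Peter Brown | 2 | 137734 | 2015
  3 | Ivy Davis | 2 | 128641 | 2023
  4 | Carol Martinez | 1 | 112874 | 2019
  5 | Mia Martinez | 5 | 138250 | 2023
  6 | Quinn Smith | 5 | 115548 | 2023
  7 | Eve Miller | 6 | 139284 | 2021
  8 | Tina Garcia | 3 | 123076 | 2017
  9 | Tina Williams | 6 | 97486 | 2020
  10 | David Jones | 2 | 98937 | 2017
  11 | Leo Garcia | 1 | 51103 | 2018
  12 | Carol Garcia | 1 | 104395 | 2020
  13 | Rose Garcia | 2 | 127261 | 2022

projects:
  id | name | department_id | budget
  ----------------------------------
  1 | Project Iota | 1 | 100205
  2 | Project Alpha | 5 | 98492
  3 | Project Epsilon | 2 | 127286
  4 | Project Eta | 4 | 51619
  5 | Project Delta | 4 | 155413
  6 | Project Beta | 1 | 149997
SELECT name, budget FROM projects WHERE budget BETWEEN 110612 AND 141252

Execution result:
name | budget
Project Epsilon | 127286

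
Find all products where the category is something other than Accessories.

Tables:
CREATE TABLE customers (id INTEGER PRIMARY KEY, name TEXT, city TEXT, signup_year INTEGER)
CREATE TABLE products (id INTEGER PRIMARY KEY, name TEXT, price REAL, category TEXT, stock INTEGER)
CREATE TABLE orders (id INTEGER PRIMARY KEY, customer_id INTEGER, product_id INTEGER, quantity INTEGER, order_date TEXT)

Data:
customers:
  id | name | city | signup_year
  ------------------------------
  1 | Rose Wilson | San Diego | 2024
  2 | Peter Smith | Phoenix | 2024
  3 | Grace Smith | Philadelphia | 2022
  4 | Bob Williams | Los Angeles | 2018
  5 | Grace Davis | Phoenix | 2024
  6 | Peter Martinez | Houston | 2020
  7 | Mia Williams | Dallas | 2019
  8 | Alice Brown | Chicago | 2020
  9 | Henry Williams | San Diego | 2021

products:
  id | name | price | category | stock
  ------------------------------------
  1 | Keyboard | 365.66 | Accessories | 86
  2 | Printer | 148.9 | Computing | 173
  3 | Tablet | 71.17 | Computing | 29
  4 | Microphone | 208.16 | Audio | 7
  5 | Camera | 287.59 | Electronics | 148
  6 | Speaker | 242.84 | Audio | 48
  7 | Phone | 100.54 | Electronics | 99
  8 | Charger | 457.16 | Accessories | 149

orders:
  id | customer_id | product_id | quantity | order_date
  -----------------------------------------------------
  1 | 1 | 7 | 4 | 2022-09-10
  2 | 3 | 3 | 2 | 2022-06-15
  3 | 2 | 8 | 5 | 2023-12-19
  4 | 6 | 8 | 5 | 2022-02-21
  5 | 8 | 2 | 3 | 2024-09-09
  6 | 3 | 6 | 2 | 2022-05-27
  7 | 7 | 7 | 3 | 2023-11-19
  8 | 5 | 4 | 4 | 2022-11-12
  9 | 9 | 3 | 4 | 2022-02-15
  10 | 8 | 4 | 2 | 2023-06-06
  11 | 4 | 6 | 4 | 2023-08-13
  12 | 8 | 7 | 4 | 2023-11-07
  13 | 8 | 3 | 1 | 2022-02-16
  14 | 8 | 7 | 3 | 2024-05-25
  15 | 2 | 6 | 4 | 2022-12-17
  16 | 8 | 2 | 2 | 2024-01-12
SELECT name, category FROM products WHERE category <> 'Accessories'

Execution result:
name | category
Printer | Computing
Tablet | Computing
Microphone | Audio
Camera | Electronics
Speaker | Audio
Phone | Electronics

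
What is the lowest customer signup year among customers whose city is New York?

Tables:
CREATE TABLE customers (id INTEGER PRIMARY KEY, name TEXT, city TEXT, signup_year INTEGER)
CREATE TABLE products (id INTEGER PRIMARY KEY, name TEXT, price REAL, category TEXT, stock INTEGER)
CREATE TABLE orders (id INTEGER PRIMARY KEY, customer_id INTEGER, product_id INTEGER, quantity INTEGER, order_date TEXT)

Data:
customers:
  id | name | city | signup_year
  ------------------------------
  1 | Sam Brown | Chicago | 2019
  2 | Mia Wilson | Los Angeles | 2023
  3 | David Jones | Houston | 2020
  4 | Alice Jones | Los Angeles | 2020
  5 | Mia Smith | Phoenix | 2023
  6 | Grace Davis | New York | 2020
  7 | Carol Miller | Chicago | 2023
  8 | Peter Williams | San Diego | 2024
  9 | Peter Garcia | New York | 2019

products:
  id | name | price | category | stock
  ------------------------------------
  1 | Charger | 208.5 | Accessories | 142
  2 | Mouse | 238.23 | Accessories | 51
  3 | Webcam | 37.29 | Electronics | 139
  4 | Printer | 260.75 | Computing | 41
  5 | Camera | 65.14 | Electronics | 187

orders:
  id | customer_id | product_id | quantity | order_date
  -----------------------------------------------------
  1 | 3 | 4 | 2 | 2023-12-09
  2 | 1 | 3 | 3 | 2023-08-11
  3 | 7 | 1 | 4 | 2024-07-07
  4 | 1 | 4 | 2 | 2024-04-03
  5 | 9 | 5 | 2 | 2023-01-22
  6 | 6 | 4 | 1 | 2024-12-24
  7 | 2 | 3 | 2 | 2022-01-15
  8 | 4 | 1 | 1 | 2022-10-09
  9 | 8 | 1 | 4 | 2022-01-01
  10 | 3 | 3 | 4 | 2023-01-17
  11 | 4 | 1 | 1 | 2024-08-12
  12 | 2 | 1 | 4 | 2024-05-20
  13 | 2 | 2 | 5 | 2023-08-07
SELECT MIN(signup_year) FROM customers WHERE city = 'New York'

Execution result:
2019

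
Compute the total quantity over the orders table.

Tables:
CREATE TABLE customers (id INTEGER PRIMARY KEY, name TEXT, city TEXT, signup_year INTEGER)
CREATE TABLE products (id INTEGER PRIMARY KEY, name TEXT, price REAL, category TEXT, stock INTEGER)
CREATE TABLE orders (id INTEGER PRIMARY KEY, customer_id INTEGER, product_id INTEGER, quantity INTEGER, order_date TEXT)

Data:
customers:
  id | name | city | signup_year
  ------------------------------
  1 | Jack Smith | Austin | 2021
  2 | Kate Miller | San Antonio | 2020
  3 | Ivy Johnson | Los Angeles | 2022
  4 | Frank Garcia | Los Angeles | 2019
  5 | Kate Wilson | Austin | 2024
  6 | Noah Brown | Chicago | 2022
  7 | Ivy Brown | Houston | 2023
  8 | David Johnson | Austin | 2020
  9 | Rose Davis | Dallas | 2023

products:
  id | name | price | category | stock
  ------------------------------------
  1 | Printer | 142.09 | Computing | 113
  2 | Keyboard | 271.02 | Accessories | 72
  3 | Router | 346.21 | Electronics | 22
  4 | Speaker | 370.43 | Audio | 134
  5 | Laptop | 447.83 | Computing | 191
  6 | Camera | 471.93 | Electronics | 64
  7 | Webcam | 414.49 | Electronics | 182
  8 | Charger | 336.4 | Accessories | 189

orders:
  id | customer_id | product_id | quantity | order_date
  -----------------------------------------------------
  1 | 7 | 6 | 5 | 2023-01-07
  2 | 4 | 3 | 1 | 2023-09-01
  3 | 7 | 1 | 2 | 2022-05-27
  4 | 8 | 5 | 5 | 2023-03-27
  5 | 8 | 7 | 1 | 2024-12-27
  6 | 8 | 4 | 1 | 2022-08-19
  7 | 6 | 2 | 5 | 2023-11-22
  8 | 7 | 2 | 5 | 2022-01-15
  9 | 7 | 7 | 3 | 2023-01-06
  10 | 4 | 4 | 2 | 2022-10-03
SELECT SUM(quantity) FROM orders

Execution result:
30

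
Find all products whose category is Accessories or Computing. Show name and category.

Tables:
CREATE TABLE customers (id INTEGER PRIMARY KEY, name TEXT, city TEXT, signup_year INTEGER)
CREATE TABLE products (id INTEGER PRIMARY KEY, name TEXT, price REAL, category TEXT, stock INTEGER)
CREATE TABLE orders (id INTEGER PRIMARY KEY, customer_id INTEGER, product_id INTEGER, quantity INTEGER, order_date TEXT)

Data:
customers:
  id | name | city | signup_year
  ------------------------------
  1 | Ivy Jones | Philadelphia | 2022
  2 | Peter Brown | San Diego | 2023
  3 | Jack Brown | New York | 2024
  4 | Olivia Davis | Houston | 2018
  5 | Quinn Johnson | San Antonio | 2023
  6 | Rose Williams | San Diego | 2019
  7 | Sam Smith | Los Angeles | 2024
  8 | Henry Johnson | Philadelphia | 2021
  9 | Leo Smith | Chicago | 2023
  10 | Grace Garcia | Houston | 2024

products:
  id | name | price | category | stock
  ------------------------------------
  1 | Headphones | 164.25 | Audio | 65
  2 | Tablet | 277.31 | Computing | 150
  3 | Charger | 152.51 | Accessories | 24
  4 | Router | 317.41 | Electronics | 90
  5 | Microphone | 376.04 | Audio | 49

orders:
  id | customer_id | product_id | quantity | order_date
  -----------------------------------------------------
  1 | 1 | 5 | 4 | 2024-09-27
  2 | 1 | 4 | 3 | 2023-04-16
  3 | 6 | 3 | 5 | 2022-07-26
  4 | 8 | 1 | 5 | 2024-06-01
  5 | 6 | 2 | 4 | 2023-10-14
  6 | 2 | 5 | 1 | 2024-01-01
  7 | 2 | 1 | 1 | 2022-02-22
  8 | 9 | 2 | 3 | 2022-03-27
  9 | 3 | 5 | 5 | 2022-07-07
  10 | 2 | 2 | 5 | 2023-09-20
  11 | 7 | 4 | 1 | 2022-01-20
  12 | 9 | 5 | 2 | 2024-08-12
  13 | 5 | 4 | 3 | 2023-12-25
SELECT name, category FROM products WHERE category IN ('Accessories', 'Computing')

Execution result:
name | category
Tablet | Computing
Charger | Accessories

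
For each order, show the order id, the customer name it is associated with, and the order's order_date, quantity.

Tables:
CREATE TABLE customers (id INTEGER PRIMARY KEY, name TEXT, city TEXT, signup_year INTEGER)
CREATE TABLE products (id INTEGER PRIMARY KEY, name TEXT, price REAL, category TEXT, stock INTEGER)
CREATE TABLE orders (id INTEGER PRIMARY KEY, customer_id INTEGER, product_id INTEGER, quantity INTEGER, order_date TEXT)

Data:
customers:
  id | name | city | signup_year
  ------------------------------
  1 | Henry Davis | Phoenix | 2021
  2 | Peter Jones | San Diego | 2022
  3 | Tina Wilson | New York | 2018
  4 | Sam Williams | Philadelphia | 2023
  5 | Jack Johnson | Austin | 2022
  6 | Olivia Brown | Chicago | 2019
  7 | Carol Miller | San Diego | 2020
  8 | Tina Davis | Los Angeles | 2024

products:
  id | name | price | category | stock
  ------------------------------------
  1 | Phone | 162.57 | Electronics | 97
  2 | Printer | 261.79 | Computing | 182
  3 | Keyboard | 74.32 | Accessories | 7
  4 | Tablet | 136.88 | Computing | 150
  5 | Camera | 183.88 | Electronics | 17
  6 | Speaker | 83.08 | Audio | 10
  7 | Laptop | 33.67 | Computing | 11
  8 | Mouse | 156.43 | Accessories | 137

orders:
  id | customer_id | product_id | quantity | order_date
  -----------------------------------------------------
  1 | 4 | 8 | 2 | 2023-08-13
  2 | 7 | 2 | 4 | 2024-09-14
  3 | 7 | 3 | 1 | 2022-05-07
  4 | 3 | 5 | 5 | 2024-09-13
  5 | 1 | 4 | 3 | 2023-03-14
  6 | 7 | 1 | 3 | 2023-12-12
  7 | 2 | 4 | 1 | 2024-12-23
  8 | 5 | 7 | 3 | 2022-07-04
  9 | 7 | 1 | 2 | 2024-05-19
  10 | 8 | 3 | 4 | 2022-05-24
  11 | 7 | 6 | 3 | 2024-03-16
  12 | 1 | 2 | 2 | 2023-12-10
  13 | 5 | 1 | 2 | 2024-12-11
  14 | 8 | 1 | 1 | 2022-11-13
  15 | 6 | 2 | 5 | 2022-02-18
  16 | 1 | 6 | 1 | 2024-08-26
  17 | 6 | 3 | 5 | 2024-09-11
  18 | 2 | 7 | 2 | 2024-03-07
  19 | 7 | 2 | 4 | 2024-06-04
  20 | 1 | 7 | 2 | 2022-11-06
SELECT c.id, p.name AS customer, c.order_date, c.quantity FROM orders c JOIN customers p ON c.customer_id = p.id

Execution result:
id | customer | order_date | quantity
1 | Sam Williams | 2023-08-13 | 2
2 | Carol Miller | 2024-09-14 | 4
3 | Carol Miller | 2022-05-07 | 1
4 | Tina Wilson | 2024-09-13 | 5
5 | Henry Davis | 2023-03-14 | 3
6 | Carol Miller | 2023-12-12 | 3
7 | Peter Jones | 2024-12-23 | 1
8 | Jack Johnson | 2022-07-04 | 3
9 | Carol Miller | 2024-05-19 | 2
10 | Tina Davis | 2022-05-24 | 4
11 | Carol Miller | 2024-03-16 | 3
12 | Henry Davis | 2023-12-10 | 2
13 | Jack Johnson | 2024-12-11 | 2
14 | Tina Davis | 2022-11-13 | 1
15 | Olivia Brown | 2022-02-18 | 5
16 | Henry Davis | 2024-08-26 | 1
17 | Olivia Brown | 2024-09-11 | 5
18 | Peter Jones | 2024-03-07 | 2
19 | Carol Miller | 2024-06-04 | 4
20 | Henry Davis | 2022-11-06 | 2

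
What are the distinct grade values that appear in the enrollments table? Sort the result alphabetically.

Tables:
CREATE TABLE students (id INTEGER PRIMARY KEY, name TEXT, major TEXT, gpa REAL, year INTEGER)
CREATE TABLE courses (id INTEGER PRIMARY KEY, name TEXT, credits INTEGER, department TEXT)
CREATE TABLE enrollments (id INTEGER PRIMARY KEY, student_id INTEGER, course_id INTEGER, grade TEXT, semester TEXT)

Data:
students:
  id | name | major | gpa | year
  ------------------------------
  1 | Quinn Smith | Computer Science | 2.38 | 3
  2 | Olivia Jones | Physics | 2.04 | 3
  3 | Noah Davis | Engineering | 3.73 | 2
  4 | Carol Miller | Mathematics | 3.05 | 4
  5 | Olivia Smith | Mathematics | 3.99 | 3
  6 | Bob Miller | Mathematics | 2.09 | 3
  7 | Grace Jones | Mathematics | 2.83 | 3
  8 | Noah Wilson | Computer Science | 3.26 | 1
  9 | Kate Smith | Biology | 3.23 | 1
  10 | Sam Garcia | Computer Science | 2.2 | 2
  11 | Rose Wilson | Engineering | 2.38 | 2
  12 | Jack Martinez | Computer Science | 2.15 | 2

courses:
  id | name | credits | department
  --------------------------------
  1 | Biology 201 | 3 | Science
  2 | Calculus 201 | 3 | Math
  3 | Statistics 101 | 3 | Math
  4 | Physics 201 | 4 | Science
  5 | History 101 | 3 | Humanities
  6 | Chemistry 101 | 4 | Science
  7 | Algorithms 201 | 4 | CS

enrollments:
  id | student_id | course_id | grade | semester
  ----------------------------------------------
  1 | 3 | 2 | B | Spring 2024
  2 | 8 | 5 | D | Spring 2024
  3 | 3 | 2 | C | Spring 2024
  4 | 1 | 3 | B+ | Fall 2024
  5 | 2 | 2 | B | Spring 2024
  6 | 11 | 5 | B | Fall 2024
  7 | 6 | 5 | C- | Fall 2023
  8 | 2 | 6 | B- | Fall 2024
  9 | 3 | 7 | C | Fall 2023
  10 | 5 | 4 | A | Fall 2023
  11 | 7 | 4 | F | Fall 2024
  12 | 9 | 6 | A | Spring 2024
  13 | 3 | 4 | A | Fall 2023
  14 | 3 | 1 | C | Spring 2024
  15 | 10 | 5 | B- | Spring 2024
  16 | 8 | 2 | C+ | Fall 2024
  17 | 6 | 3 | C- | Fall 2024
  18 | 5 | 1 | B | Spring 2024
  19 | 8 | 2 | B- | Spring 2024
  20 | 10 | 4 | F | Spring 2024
SELECT DISTINCT grade FROM enrollments ORDER BY grade

Execution result:
grade
A
B
B+
B-
C
C+
C-
D
F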